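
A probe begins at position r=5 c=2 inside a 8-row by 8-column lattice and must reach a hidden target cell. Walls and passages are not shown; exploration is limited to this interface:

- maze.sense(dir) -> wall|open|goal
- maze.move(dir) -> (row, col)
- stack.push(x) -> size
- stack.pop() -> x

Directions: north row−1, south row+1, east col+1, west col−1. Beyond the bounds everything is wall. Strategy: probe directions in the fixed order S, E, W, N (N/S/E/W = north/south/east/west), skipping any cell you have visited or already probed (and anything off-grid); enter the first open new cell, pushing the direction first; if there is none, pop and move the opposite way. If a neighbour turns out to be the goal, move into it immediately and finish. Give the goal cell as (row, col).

Action: sense[dir='south']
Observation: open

Action: push[x='south']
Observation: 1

Action: move[dir='south']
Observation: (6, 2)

Action: sense[dir='south']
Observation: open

Action: push[x='south']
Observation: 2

Action: move[dir='south']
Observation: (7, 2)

Action: sense[dir='east']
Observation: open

Action: push[x='east']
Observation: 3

Action: move[dir='east']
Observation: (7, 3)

Action: sense[dir='east']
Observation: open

Action: push[x='east']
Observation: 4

Action: move[dir='east']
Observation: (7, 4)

Action: sense[dir='east']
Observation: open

Action: push[x='east']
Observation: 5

Action: move[dir='east']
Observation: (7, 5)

Action: sense[dir='east']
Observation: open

Action: push[x='east']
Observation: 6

Action: move[dir='east']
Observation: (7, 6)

Action: sense[dir='east']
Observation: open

Action: push[x='east']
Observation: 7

Action: move[dir='east']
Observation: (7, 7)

Action: sense[dir='north']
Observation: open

Action: push[x='north']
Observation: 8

Action: move[dir='north']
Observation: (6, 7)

Action: sense[dir='west']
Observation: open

Action: push[x='west']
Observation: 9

Action: move[dir='west']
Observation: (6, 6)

Action: sense[dir='west']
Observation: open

Action: push[x='west']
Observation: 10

Action: move[dir='west']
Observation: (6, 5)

Action: sense[dir='west']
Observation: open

Action: push[x='west']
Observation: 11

Action: move[dir='west']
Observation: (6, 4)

Action: sense[dir='west']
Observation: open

Action: push[x='west']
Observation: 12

Action: move[dir='west']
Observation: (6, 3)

Action: sense[dir='north']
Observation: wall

Action: pop[]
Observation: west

Action: move[dir='east']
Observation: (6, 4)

Action: sense[dir='north']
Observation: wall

Action: pop[]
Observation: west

Action: move[dir='east']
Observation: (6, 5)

Action: sense[dir='north']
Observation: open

Action: push[x='north']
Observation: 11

Action: move[dir='north']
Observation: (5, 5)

Action: sense[dir='east']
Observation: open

Action: push[x='east']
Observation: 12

Action: move[dir='east']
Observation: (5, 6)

Action: sense[dir='east']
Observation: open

Action: push[x='east']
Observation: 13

Action: move[dir='east']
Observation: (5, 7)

Action: sense[dir='north']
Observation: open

Action: push[x='north']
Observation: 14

Action: move[dir='north']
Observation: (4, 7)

Action: sense[dir='west']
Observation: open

Action: push[x='west']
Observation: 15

Action: move[dir='west']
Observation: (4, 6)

Action: sense[dir='west']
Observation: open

Action: push[x='west']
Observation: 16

Action: move[dir='west']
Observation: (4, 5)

Action: sense[dir='west']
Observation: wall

Action: sense[dir='north']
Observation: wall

Action: pop[]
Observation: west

Action: move[dir='east']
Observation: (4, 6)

Action: sense[dir='north']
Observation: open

Action: push[x='north']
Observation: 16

Action: move[dir='north']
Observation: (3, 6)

Action: sense[dir='east']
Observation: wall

Action: sense[dir='north']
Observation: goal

Action: move[dir='north']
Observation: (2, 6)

Answer: (2, 6)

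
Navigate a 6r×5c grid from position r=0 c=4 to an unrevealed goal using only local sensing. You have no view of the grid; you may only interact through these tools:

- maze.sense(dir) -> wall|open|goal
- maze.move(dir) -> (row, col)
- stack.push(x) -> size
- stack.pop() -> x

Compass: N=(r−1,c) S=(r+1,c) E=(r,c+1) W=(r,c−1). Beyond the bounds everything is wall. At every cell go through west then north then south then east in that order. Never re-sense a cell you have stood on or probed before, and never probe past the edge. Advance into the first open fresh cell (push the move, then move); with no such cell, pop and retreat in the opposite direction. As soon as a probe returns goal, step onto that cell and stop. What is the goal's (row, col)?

·→ sense(dir→west)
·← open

·→ push(x→west)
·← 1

·→ move(dir→west)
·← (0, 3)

·→ sense(dir→west)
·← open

·→ push(x→west)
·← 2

·→ move(dir→west)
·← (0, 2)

·→ sense(dir→west)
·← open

·→ push(x→west)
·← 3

·→ move(dir→west)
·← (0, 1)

·→ sense(dir→west)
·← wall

·→ sense(dir→south)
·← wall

·→ pop()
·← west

·→ move(dir→east)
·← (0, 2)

·→ sense(dir→south)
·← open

·→ push(x→south)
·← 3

·→ move(dir→south)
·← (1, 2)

·→ sense(dir→south)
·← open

·→ push(x→south)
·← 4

·→ move(dir→south)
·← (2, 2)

·→ sense(dir→west)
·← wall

·→ sense(dir→south)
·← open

·→ push(x→south)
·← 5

·→ move(dir→south)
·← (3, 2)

·→ sense(dir→west)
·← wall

·→ sense(dir→south)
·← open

·→ push(x→south)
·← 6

·→ move(dir→south)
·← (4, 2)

·→ sense(dir→west)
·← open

·→ push(x→west)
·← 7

·→ move(dir→west)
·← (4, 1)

·→ sense(dir→west)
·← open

·→ push(x→west)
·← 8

·→ move(dir→west)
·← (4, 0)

·→ sense(dir→north)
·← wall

·→ sense(dir→south)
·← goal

·→ move(dir→south)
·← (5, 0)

Answer: (5, 0)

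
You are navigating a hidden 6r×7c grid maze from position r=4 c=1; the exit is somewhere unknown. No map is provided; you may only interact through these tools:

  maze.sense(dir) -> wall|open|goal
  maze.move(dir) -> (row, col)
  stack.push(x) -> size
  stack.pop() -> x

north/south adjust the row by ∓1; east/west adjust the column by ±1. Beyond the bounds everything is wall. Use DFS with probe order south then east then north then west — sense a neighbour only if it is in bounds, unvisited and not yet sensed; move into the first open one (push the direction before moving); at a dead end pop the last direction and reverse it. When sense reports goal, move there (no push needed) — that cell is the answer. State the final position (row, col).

I invoke maze.sense(south), which returns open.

Now I run stack.push(south), giving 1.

Next I call maze.move(south), and observe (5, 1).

Next I call maze.sense(east), : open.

Now I run stack.push(east), which returns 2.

Next I call maze.move(east), yielding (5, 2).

Next I call maze.sense(east), and get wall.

I try maze.sense(north), and get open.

Next I call stack.push(north), and observe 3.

Next I call maze.move(north), and see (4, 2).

Calling maze.sense(east), : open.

Then stack.push(east), : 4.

I run maze.move(east), which returns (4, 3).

Using maze.sense(east), which returns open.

I try stack.push(east), and see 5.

I try maze.move(east), and observe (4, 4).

Then maze.sense(south), yielding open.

Next I call stack.push(south), and observe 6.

I invoke maze.move(south), giving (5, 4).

I call maze.sense(east), and see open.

I use stack.push(east), — result: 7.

I run maze.move(east), giving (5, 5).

I call maze.sense(east), — result: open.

Next I call stack.push(east), and get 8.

I invoke maze.move(east), and get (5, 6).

Next I call maze.sense(north), — result: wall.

I invoke stack.pop(), giving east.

Using maze.move(west), which returns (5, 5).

Using maze.sense(north), yielding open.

I run stack.push(north), and get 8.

I use maze.move(north), and get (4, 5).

I use maze.sense(north), yielding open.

Calling stack.push(north), giving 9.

I invoke maze.move(north), and get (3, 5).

Next I call maze.sense(east), : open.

Next I call stack.push(east), and see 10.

Invoking maze.move(east), and see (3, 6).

Invoking maze.sense(north), → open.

Then stack.push(north), and get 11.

I use maze.move(north), — result: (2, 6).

Using maze.sense(north), and observe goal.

I use maze.move(north), giving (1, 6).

Answer: (1, 6)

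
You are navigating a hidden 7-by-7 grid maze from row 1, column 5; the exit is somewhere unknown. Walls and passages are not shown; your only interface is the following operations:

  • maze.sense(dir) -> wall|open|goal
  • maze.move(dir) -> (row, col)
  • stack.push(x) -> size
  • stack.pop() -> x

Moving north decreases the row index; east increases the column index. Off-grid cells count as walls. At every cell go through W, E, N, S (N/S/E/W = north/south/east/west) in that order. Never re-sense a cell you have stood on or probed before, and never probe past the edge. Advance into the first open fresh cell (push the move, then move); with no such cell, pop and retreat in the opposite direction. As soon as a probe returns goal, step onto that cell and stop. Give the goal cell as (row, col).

-> sense(west)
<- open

-> push(west)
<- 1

-> move(west)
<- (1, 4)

-> sense(west)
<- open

-> push(west)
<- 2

-> move(west)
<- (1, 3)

-> sense(west)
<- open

-> push(west)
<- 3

-> move(west)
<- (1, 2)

-> sense(west)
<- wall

-> sense(north)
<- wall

-> sense(south)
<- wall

-> pop()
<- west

-> move(east)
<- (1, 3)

-> sense(north)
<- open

-> push(north)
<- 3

-> move(north)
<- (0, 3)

-> sense(east)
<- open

-> push(east)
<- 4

-> move(east)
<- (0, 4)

-> sense(east)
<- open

-> push(east)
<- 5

-> move(east)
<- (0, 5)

-> sense(east)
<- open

-> push(east)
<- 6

-> move(east)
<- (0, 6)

-> sense(south)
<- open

-> push(south)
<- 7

-> move(south)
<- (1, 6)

-> sense(south)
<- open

-> push(south)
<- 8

-> move(south)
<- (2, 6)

-> sense(west)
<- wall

-> sense(south)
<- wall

-> pop()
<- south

-> move(north)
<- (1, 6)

-> pop()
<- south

-> move(north)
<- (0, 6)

-> pop()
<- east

-> move(west)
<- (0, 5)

-> pop()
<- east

-> move(west)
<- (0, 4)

-> pop()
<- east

-> move(west)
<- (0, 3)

-> pop()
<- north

-> move(south)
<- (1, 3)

-> sense(south)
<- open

-> push(south)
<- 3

-> move(south)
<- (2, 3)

-> sense(east)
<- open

-> push(east)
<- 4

-> move(east)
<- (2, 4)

-> sense(south)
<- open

-> push(south)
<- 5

-> move(south)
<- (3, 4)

-> sense(west)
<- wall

-> sense(east)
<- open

-> push(east)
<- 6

-> move(east)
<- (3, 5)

-> sense(south)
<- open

-> push(south)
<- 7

-> move(south)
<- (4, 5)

-> sense(west)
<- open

-> push(west)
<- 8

-> move(west)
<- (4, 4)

-> sense(west)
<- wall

-> sense(south)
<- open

-> push(south)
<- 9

-> move(south)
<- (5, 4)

-> sense(west)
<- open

-> push(west)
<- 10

-> move(west)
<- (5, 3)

-> sense(west)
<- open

-> push(west)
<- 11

-> move(west)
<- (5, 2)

-> sense(west)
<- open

-> push(west)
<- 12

-> move(west)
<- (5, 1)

-> sense(west)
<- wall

-> sense(north)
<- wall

-> sense(south)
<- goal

-> move(south)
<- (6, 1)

Answer: (6, 1)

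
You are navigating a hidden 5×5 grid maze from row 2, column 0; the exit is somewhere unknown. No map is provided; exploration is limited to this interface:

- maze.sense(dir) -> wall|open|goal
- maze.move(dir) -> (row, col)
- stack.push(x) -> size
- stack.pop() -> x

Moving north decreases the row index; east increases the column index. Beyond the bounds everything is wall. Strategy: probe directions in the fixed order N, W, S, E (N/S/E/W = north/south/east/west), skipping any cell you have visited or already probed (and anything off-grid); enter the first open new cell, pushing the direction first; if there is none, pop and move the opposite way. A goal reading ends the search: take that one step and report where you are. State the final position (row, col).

>> sense(dir: north)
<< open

>> push(x: north)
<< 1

>> move(dir: north)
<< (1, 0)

>> sense(dir: north)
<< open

>> push(x: north)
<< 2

>> move(dir: north)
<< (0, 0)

>> sense(dir: east)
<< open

>> push(x: east)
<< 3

>> move(dir: east)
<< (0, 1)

>> sense(dir: south)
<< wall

>> sense(dir: east)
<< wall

>> pop()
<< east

>> move(dir: west)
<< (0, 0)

>> pop()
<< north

>> move(dir: south)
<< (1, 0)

>> pop()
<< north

>> move(dir: south)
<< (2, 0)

>> sense(dir: south)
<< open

>> push(x: south)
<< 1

>> move(dir: south)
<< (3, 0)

>> sense(dir: south)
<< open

>> push(x: south)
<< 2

>> move(dir: south)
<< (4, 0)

>> sense(dir: east)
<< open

>> push(x: east)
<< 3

>> move(dir: east)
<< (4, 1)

>> sense(dir: north)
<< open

>> push(x: north)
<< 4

>> move(dir: north)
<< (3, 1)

>> sense(dir: north)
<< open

>> push(x: north)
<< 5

>> move(dir: north)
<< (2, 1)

>> sense(dir: east)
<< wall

>> pop()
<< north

>> move(dir: south)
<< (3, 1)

>> sense(dir: east)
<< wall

>> pop()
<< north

>> move(dir: south)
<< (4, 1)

>> sense(dir: east)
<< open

>> push(x: east)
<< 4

>> move(dir: east)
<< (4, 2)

>> sense(dir: east)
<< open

>> push(x: east)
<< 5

>> move(dir: east)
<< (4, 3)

>> sense(dir: north)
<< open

>> push(x: north)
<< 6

>> move(dir: north)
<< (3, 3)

>> sense(dir: north)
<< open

>> push(x: north)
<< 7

>> move(dir: north)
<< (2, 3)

>> sense(dir: north)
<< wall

>> sense(dir: east)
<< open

>> push(x: east)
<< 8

>> move(dir: east)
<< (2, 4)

>> sense(dir: north)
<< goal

>> move(dir: north)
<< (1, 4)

Answer: (1, 4)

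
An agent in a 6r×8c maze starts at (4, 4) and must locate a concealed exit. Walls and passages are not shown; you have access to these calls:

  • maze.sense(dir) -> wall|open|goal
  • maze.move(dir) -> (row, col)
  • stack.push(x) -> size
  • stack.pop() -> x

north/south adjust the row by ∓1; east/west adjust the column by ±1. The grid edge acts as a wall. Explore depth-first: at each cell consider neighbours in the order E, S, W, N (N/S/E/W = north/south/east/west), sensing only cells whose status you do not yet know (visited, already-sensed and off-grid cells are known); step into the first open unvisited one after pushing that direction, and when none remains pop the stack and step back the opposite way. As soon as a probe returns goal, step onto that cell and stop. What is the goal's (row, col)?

> maze.sense dir→east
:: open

> stack.push x→east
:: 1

> maze.move dir→east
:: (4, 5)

> maze.sense dir→east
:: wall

> maze.sense dir→south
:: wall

> maze.sense dir→north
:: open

> stack.push x→north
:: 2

> maze.move dir→north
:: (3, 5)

> maze.sense dir→east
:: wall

> maze.sense dir→west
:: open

> stack.push x→west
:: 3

> maze.move dir→west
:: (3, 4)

> maze.sense dir→west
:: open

> stack.push x→west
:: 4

> maze.move dir→west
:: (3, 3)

> maze.sense dir→south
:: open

> stack.push x→south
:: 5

> maze.move dir→south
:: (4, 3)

> maze.sense dir→south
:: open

> stack.push x→south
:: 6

> maze.move dir→south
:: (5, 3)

> maze.sense dir→east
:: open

> stack.push x→east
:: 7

> maze.move dir→east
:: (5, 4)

> stack.pop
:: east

> maze.move dir→west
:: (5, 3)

> maze.sense dir→west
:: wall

> stack.pop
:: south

> maze.move dir→north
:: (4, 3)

> maze.sense dir→west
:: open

> stack.push x→west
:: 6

> maze.move dir→west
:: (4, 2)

> maze.sense dir→west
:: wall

> maze.sense dir→north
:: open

> stack.push x→north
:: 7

> maze.move dir→north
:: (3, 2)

> maze.sense dir→west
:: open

> stack.push x→west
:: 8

> maze.move dir→west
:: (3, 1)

> maze.sense dir→west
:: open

> stack.push x→west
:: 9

> maze.move dir→west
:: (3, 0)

> maze.sense dir→south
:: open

> stack.push x→south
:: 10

> maze.move dir→south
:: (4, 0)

> maze.sense dir→south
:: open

> stack.push x→south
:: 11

> maze.move dir→south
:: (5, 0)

> maze.sense dir→east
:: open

> stack.push x→east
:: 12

> maze.move dir→east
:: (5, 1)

> stack.pop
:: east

> maze.move dir→west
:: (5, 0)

> stack.pop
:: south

> maze.move dir→north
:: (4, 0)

> stack.pop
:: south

> maze.move dir→north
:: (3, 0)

> maze.sense dir→north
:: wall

> stack.pop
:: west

> maze.move dir→east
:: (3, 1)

> maze.sense dir→north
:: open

> stack.push x→north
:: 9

> maze.move dir→north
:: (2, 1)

> maze.sense dir→east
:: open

> stack.push x→east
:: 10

> maze.move dir→east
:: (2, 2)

> maze.sense dir→east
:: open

> stack.push x→east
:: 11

> maze.move dir→east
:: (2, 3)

> maze.sense dir→east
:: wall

> maze.sense dir→north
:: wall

> stack.pop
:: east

> maze.move dir→west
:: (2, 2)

> maze.sense dir→north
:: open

> stack.push x→north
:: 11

> maze.move dir→north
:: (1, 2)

> maze.sense dir→west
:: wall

> maze.sense dir→north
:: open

> stack.push x→north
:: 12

> maze.move dir→north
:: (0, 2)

> maze.sense dir→east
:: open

> stack.push x→east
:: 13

> maze.move dir→east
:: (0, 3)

> maze.sense dir→east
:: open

> stack.push x→east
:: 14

> maze.move dir→east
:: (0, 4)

> maze.sense dir→east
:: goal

> maze.move dir→east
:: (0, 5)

Answer: (0, 5)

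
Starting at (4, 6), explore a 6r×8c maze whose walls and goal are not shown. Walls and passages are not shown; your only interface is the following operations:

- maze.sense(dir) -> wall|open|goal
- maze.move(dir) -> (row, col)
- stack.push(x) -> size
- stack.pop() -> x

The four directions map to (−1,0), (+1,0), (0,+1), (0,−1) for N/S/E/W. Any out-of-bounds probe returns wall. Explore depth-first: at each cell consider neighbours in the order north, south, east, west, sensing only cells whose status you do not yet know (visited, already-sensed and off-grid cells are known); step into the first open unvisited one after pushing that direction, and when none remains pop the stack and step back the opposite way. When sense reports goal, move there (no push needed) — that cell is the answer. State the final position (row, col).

I try sense using dir: north, — result: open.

I invoke push using x: north, and see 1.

I try move using dir: north, and observe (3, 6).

I try sense using dir: north, → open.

Then push using x: north, yielding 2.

I call move using dir: north, giving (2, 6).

Calling sense using dir: north, : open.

I call push using x: north, giving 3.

I call move using dir: north, and get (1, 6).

Calling sense using dir: north, — result: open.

I run push using x: north, giving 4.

Next I call move using dir: north, — result: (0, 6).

Using sense using dir: east, which returns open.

Then push using x: east, and get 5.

I call move using dir: east, and see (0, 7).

Now I run sense using dir: south, and see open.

I use push using x: south, — result: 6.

Next I call move using dir: south, and observe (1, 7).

Next I call sense using dir: south, and observe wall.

I call pop, — result: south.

I run move using dir: north, and observe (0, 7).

Now I run pop(), : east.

Now I run move using dir: west, giving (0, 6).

Calling sense using dir: west, giving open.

Next I call push using x: west, and observe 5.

Now I run move using dir: west, giving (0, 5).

Using sense using dir: south, : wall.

Using sense using dir: west, giving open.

Then push using x: west, — result: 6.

I use move using dir: west, which returns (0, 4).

Invoking sense using dir: south, and see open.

Calling push using x: south, and see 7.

Using move using dir: south, and observe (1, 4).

Calling sense using dir: south, giving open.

I call push using x: south, which returns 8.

I run move using dir: south, yielding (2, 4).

Using sense using dir: south, — result: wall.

Then sense using dir: east, and observe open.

I use push using x: east, and observe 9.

I use move using dir: east, which returns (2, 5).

Using sense using dir: south, and observe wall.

Calling pop(), which returns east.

I invoke move using dir: west, → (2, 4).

I invoke sense using dir: west, yielding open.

Then push using x: west, and observe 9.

I call move using dir: west, and get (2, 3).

I use sense using dir: north, — result: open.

I invoke push using x: north, : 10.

Invoking move using dir: north, — result: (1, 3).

Now I run sense using dir: north, and get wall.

Calling sense using dir: west, — result: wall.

Using pop(), giving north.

Using move using dir: south, and get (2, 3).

Invoking sense using dir: south, and see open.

I call push using x: south, — result: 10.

I call move using dir: south, yielding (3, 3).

I use sense using dir: south, giving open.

I invoke push using x: south, which returns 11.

Invoking move using dir: south, and see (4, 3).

I call sense using dir: south, which returns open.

Invoking push using x: south, and observe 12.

I use move using dir: south, — result: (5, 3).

I run sense using dir: east, — result: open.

I try push using x: east, and observe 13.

Invoking move using dir: east, yielding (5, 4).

Then sense using dir: north, giving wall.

I run sense using dir: east, : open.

Using push using x: east, : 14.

Now I run move using dir: east, and see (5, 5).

Next I call sense using dir: north, and observe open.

I use push using x: north, and observe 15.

I try move using dir: north, and get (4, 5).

Next I call pop(), which returns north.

I call move using dir: south, — result: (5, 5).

Now I run sense using dir: east, and observe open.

Using push using x: east, yielding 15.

I call move using dir: east, and see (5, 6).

Then sense using dir: east, — result: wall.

Now I run pop(), → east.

I try move using dir: west, and observe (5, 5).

Then pop, which returns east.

Now I run move using dir: west, → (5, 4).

Then pop(), : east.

Next I call move using dir: west, and get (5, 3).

I invoke sense using dir: west, → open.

Calling push using x: west, : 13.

I call move using dir: west, and get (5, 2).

Next I call sense using dir: north, and get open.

I try push using x: north, which returns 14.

Calling move using dir: north, giving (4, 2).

I try sense using dir: north, and get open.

Now I run push using x: north, and see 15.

Using move using dir: north, — result: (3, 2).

Calling sense using dir: north, and observe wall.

Then sense using dir: west, giving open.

I invoke push using x: west, : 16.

Now I run move using dir: west, which returns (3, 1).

Next I call sense using dir: north, and get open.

Invoking push using x: north, giving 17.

Then move using dir: north, giving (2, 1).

I run sense using dir: north, which returns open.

Next I call push using x: north, and observe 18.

Invoking move using dir: north, giving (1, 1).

I invoke sense using dir: north, → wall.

I run sense using dir: west, : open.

Next I call push using x: west, → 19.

I invoke move using dir: west, → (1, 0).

Invoking sense using dir: north, → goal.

I run move using dir: north, giving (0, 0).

Answer: (0, 0)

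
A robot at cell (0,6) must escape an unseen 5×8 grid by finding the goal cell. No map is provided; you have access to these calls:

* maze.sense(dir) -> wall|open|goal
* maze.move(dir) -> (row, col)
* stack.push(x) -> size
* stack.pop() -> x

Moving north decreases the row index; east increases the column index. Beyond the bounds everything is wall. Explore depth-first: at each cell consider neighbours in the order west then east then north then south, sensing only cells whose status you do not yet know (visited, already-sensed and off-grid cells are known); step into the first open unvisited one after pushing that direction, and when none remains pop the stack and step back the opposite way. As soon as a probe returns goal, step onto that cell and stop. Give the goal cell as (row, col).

-> maze.sense(dir→west)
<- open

-> stack.push(x→west)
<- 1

-> maze.move(dir→west)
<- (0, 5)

-> maze.sense(dir→west)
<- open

-> stack.push(x→west)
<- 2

-> maze.move(dir→west)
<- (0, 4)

-> maze.sense(dir→west)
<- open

-> stack.push(x→west)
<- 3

-> maze.move(dir→west)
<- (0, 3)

-> maze.sense(dir→west)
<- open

-> stack.push(x→west)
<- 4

-> maze.move(dir→west)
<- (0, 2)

-> maze.sense(dir→west)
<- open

-> stack.push(x→west)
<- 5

-> maze.move(dir→west)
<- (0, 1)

-> maze.sense(dir→west)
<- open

-> stack.push(x→west)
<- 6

-> maze.move(dir→west)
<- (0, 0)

-> maze.sense(dir→south)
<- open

-> stack.push(x→south)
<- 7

-> maze.move(dir→south)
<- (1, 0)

-> maze.sense(dir→east)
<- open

-> stack.push(x→east)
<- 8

-> maze.move(dir→east)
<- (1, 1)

-> maze.sense(dir→east)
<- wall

-> maze.sense(dir→south)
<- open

-> stack.push(x→south)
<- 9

-> maze.move(dir→south)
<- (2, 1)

-> maze.sense(dir→west)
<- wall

-> maze.sense(dir→east)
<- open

-> stack.push(x→east)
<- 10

-> maze.move(dir→east)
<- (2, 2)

-> maze.sense(dir→east)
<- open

-> stack.push(x→east)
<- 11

-> maze.move(dir→east)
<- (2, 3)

-> maze.sense(dir→east)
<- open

-> stack.push(x→east)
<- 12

-> maze.move(dir→east)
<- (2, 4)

-> maze.sense(dir→east)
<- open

-> stack.push(x→east)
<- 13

-> maze.move(dir→east)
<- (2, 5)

-> maze.sense(dir→east)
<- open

-> stack.push(x→east)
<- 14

-> maze.move(dir→east)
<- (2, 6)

-> maze.sense(dir→east)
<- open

-> stack.push(x→east)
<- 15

-> maze.move(dir→east)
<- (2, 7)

-> maze.sense(dir→north)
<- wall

-> maze.sense(dir→south)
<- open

-> stack.push(x→south)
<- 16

-> maze.move(dir→south)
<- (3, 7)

-> maze.sense(dir→west)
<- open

-> stack.push(x→west)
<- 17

-> maze.move(dir→west)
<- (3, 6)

-> maze.sense(dir→west)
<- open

-> stack.push(x→west)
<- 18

-> maze.move(dir→west)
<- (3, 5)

-> maze.sense(dir→west)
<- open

-> stack.push(x→west)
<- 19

-> maze.move(dir→west)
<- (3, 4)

-> maze.sense(dir→west)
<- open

-> stack.push(x→west)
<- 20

-> maze.move(dir→west)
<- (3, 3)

-> maze.sense(dir→west)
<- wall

-> maze.sense(dir→south)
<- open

-> stack.push(x→south)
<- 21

-> maze.move(dir→south)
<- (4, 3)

-> maze.sense(dir→west)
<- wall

-> maze.sense(dir→east)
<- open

-> stack.push(x→east)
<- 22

-> maze.move(dir→east)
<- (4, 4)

-> maze.sense(dir→east)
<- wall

-> stack.pop()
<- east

-> maze.move(dir→west)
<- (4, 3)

-> stack.pop()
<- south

-> maze.move(dir→north)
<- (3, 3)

-> stack.pop()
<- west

-> maze.move(dir→east)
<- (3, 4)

-> stack.pop()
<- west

-> maze.move(dir→east)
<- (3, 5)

-> stack.pop()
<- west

-> maze.move(dir→east)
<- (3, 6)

-> maze.sense(dir→south)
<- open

-> stack.push(x→south)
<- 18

-> maze.move(dir→south)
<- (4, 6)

-> maze.sense(dir→east)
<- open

-> stack.push(x→east)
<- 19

-> maze.move(dir→east)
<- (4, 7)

-> stack.pop()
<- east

-> maze.move(dir→west)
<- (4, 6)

-> stack.pop()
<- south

-> maze.move(dir→north)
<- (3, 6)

-> stack.pop()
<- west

-> maze.move(dir→east)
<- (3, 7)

-> stack.pop()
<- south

-> maze.move(dir→north)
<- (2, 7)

-> stack.pop()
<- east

-> maze.move(dir→west)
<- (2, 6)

-> maze.sense(dir→north)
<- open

-> stack.push(x→north)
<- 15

-> maze.move(dir→north)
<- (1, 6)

-> maze.sense(dir→west)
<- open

-> stack.push(x→west)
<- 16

-> maze.move(dir→west)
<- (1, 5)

-> maze.sense(dir→west)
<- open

-> stack.push(x→west)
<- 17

-> maze.move(dir→west)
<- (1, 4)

-> maze.sense(dir→west)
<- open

-> stack.push(x→west)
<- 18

-> maze.move(dir→west)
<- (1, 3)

-> stack.pop()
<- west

-> maze.move(dir→east)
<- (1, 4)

-> stack.pop()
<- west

-> maze.move(dir→east)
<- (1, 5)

-> stack.pop()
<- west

-> maze.move(dir→east)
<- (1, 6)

-> stack.pop()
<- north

-> maze.move(dir→south)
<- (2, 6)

-> stack.pop()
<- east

-> maze.move(dir→west)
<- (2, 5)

-> stack.pop()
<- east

-> maze.move(dir→west)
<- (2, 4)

-> stack.pop()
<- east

-> maze.move(dir→west)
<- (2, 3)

-> stack.pop()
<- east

-> maze.move(dir→west)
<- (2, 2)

-> stack.pop()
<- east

-> maze.move(dir→west)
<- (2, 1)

-> maze.sense(dir→south)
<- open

-> stack.push(x→south)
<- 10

-> maze.move(dir→south)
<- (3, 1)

-> maze.sense(dir→west)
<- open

-> stack.push(x→west)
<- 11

-> maze.move(dir→west)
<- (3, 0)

-> maze.sense(dir→south)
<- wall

-> stack.pop()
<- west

-> maze.move(dir→east)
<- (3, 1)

-> maze.sense(dir→south)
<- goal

-> maze.move(dir→south)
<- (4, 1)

Answer: (4, 1)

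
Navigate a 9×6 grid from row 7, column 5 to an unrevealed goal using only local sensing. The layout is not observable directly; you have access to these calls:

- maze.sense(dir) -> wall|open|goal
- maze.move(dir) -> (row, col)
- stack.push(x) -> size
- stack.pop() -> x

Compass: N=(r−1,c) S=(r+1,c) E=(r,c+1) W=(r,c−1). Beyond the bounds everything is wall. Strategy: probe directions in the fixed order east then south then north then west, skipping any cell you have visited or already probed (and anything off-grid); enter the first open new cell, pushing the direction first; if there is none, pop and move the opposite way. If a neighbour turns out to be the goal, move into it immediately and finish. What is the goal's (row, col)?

Do: maze.sense[dir='south']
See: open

Do: stack.push[x='south']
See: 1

Do: maze.move[dir='south']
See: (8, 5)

Do: maze.sense[dir='west']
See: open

Do: stack.push[x='west']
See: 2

Do: maze.move[dir='west']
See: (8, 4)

Do: maze.sense[dir='north']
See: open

Do: stack.push[x='north']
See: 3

Do: maze.move[dir='north']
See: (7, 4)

Do: maze.sense[dir='north']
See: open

Do: stack.push[x='north']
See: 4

Do: maze.move[dir='north']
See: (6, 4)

Do: maze.sense[dir='east']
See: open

Do: stack.push[x='east']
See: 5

Do: maze.move[dir='east']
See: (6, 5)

Do: maze.sense[dir='north']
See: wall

Do: stack.pop[]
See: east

Do: maze.move[dir='west']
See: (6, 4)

Do: maze.sense[dir='north']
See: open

Do: stack.push[x='north']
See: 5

Do: maze.move[dir='north']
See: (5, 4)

Do: maze.sense[dir='north']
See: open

Do: stack.push[x='north']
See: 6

Do: maze.move[dir='north']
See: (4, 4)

Do: maze.sense[dir='east']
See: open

Do: stack.push[x='east']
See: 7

Do: maze.move[dir='east']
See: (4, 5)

Do: maze.sense[dir='north']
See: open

Do: stack.push[x='north']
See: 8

Do: maze.move[dir='north']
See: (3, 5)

Do: maze.sense[dir='north']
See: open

Do: stack.push[x='north']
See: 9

Do: maze.move[dir='north']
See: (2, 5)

Do: maze.sense[dir='north']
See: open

Do: stack.push[x='north']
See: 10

Do: maze.move[dir='north']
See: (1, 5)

Do: maze.sense[dir='north']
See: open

Do: stack.push[x='north']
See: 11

Do: maze.move[dir='north']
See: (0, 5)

Do: maze.sense[dir='west']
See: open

Do: stack.push[x='west']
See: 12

Do: maze.move[dir='west']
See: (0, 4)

Do: maze.sense[dir='south']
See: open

Do: stack.push[x='south']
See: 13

Do: maze.move[dir='south']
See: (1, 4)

Do: maze.sense[dir='south']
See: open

Do: stack.push[x='south']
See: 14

Do: maze.move[dir='south']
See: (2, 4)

Do: maze.sense[dir='south']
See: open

Do: stack.push[x='south']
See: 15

Do: maze.move[dir='south']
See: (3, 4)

Do: maze.sense[dir='west']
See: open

Do: stack.push[x='west']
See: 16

Do: maze.move[dir='west']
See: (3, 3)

Do: maze.sense[dir='south']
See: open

Do: stack.push[x='south']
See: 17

Do: maze.move[dir='south']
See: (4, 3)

Do: maze.sense[dir='south']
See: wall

Do: maze.sense[dir='west']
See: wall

Do: stack.pop[]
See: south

Do: maze.move[dir='north']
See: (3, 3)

Do: maze.sense[dir='north']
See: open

Do: stack.push[x='north']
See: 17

Do: maze.move[dir='north']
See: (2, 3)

Do: maze.sense[dir='north']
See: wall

Do: maze.sense[dir='west']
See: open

Do: stack.push[x='west']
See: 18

Do: maze.move[dir='west']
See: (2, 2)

Do: maze.sense[dir='south']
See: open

Do: stack.push[x='south']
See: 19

Do: maze.move[dir='south']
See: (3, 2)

Do: maze.sense[dir='west']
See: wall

Do: stack.pop[]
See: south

Do: maze.move[dir='north']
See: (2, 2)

Do: maze.sense[dir='north']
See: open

Do: stack.push[x='north']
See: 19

Do: maze.move[dir='north']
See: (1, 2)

Do: maze.sense[dir='north']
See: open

Do: stack.push[x='north']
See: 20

Do: maze.move[dir='north']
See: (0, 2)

Do: maze.sense[dir='east']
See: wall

Do: maze.sense[dir='west']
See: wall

Do: stack.pop[]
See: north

Do: maze.move[dir='south']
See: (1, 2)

Do: maze.sense[dir='west']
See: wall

Do: stack.pop[]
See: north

Do: maze.move[dir='south']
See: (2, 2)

Do: maze.sense[dir='west']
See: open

Do: stack.push[x='west']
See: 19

Do: maze.move[dir='west']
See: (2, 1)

Do: maze.sense[dir='west']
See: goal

Do: maze.move[dir='west']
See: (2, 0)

Answer: (2, 0)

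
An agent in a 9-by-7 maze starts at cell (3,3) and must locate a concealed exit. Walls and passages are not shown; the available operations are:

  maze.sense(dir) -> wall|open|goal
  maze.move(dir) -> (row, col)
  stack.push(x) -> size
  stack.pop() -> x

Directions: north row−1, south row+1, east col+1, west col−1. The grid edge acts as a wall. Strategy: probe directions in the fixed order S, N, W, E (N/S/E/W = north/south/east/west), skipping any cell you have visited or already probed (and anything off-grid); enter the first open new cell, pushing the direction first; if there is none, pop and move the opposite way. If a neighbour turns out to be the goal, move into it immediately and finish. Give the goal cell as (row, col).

$ sense south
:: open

$ push south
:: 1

$ move south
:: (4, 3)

$ sense south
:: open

$ push south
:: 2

$ move south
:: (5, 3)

$ sense south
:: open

$ push south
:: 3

$ move south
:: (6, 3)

$ sense south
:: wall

$ sense west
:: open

$ push west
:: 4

$ move west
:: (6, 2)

$ sense south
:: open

$ push south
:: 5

$ move south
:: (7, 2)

$ sense south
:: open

$ push south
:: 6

$ move south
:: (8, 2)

$ sense west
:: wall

$ sense east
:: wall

$ pop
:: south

$ move north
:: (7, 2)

$ sense west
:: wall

$ pop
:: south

$ move north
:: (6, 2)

$ sense north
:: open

$ push north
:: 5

$ move north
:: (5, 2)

$ sense north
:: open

$ push north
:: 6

$ move north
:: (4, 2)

$ sense north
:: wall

$ sense west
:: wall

$ pop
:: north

$ move south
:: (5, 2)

$ sense west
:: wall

$ pop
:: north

$ move south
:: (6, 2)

$ sense west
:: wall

$ pop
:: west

$ move east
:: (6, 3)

$ sense east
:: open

$ push east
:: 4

$ move east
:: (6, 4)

$ sense south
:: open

$ push south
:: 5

$ move south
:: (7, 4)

$ sense south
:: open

$ push south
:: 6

$ move south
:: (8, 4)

$ sense east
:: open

$ push east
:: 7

$ move east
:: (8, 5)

$ sense north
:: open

$ push north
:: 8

$ move north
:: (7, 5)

$ sense north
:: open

$ push north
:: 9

$ move north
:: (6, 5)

$ sense north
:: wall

$ sense east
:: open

$ push east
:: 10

$ move east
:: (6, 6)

$ sense south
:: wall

$ sense north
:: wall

$ pop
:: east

$ move west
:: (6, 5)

$ pop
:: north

$ move south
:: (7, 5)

$ pop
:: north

$ move south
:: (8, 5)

$ sense east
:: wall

$ pop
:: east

$ move west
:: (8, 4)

$ pop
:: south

$ move north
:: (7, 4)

$ pop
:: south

$ move north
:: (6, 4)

$ sense north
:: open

$ push north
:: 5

$ move north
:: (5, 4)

$ sense north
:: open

$ push north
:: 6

$ move north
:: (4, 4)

$ sense north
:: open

$ push north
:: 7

$ move north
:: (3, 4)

$ sense north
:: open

$ push north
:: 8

$ move north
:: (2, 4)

$ sense north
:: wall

$ sense west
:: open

$ push west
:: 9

$ move west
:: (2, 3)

$ sense north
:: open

$ push north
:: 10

$ move north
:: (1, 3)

$ sense north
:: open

$ push north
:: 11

$ move north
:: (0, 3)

$ sense west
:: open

$ push west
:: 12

$ move west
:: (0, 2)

$ sense south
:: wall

$ sense west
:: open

$ push west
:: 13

$ move west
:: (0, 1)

$ sense south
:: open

$ push south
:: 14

$ move south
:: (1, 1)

$ sense south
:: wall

$ sense west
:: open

$ push west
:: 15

$ move west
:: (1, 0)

$ sense south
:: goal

$ move south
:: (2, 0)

Answer: (2, 0)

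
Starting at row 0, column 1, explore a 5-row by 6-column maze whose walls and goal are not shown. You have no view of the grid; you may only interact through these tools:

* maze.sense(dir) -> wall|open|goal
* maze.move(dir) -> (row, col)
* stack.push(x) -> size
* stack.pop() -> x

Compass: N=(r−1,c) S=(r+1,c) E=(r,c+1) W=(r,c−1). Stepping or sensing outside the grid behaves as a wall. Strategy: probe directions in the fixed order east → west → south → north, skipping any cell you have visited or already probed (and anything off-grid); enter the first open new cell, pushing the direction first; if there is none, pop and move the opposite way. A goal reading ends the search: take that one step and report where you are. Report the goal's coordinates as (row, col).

Invoking sense on dir=east, : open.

I run push on x=east, which returns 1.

I call move on dir=east, which returns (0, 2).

I try sense on dir=east, → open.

Next I call push on x=east, and observe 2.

Then move on dir=east, : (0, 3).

Next I call sense on dir=east, yielding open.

Then push on x=east, which returns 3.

Invoking move on dir=east, and get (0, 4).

I run sense on dir=east, giving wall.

Then sense on dir=south, giving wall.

Invoking pop(), which returns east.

Next I call move on dir=west, and see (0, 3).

I try sense on dir=south, and observe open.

I use push on x=south, giving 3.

Calling move on dir=south, and get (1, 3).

Calling sense on dir=west, giving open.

Then push on x=west, and see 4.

Now I run move on dir=west, — result: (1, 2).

Now I run sense on dir=west, and get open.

Calling push on x=west, which returns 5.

I use move on dir=west, and get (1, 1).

Using sense on dir=west, which returns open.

Using push on x=west, : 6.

Invoking move on dir=west, — result: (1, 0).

I call sense on dir=south, which returns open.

I call push on x=south, — result: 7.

Next I call move on dir=south, and get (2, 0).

Then sense on dir=east, and see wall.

I invoke sense on dir=south, yielding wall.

Calling pop(), and get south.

I run move on dir=north, and get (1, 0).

I try sense on dir=north, and observe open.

Calling push on x=north, : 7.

Using move on dir=north, and observe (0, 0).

Now I run pop, yielding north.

I use move on dir=south, → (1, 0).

Calling pop, which returns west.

I try move on dir=east, which returns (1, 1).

I try pop(), giving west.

Next I call move on dir=east, → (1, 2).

Next I call sense on dir=south, : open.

I call push on x=south, and get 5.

I use move on dir=south, → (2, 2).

Using sense on dir=east, yielding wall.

I run sense on dir=south, and get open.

I run push on x=south, and observe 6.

Using move on dir=south, — result: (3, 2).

I call sense on dir=east, and get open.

I call push on x=east, and get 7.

Then move on dir=east, yielding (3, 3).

I use sense on dir=east, which returns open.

Now I run push on x=east, giving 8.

Calling move on dir=east, — result: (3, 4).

Next I call sense on dir=east, → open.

Invoking push on x=east, and observe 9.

I call move on dir=east, → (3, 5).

Next I call sense on dir=south, and see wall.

I invoke sense on dir=north, giving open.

Then push on x=north, and get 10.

I try move on dir=north, : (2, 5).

I call sense on dir=west, and see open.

Next I call push on x=west, and see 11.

I run move on dir=west, which returns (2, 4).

I use pop(), : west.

Using move on dir=east, yielding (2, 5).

Invoking sense on dir=north, which returns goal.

Using move on dir=north, : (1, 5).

Answer: (1, 5)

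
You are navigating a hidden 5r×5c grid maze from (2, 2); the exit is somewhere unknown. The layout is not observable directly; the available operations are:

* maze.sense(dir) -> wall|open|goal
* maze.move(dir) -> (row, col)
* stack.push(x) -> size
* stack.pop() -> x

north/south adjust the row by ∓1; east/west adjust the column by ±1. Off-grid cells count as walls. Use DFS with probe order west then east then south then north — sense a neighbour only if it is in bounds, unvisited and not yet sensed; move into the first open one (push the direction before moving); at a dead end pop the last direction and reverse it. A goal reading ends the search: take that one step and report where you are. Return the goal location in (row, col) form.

I use maze.sense passing dir: west, giving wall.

Invoking maze.sense passing dir: east, giving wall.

Then maze.sense passing dir: south, : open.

Now I run stack.push passing x: south, — result: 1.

I use maze.move passing dir: south, and get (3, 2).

I call maze.sense passing dir: west, : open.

Now I run stack.push passing x: west, which returns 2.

Calling maze.move passing dir: west, yielding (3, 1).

I call maze.sense passing dir: west, — result: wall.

I call maze.sense passing dir: south, : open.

Using stack.push passing x: south, yielding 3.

I call maze.move passing dir: south, and observe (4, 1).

Calling maze.sense passing dir: west, and get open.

Then stack.push passing x: west, and get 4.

Using maze.move passing dir: west, → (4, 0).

Then stack.pop(), yielding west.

I use maze.move passing dir: east, → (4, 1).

Next I call maze.sense passing dir: east, and get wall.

Using stack.pop(), yielding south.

Now I run maze.move passing dir: north, which returns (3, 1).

I try stack.pop(), and observe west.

I call maze.move passing dir: east, yielding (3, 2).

Then maze.sense passing dir: east, giving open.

Then stack.push passing x: east, and get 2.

I use maze.move passing dir: east, : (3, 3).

I try maze.sense passing dir: east, — result: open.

Using stack.push passing x: east, : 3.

I use maze.move passing dir: east, and get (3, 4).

I try maze.sense passing dir: south, which returns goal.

Now I run maze.move passing dir: south, and get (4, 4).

Answer: (4, 4)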